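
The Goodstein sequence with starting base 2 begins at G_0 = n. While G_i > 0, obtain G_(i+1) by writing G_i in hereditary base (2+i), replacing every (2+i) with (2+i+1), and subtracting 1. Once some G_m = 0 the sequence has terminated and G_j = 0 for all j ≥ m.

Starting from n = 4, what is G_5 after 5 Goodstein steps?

109

4 —HB2→ 2^2 —bump→ 3^3 = 27 —(−1)→ 26
26 —HB3→ 2·3^2 + 2·3 + 2 —bump→ 2·4^2 + 2·4 + 2 = 42 —(−1)→ 41
41 —HB4→ 2·4^2 + 2·4 + 1 —bump→ 2·5^2 + 2·5 + 1 = 61 —(−1)→ 60
60 —HB5→ 2·5^2 + 2·5 —bump→ 2·6^2 + 2·6 = 84 —(−1)→ 83
83 —HB6→ 2·6^2 + 6 + 5 —bump→ 2·7^2 + 7 + 5 = 110 —(−1)→ 109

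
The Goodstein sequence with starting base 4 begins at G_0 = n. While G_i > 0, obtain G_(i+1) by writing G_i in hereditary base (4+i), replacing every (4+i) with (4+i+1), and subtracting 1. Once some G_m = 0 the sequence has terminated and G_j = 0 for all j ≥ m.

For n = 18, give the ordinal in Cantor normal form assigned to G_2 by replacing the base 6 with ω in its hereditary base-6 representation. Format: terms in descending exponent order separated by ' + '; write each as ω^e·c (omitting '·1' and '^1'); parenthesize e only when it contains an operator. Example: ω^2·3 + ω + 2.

[0] 18 ≡ 4^2 + 2 (base 4). Lift 5: 27. −1: 26.
[1] 26 ≡ 5^2 + 1 (base 5). Lift 6: 37. −1: 36.
[2] 36 ≡ 6^2 (base 6). Lift 7: 49. −1: 48.

ω^2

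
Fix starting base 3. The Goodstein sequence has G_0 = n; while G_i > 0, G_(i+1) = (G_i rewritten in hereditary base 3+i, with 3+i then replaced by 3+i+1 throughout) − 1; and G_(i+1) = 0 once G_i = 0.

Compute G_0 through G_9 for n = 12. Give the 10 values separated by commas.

12, 19, 27, 37, 49, 63, 69, 75, 81, 87

(0) 12|_3 = 3^2 + 3 ↦ 4^2 + 4|_4 = 20 ⇒ 19
(1) 19|_4 = 4^2 + 3 ↦ 5^2 + 3|_5 = 28 ⇒ 27
(2) 27|_5 = 5^2 + 2 ↦ 6^2 + 2|_6 = 38 ⇒ 37
(3) 37|_6 = 6^2 + 1 ↦ 7^2 + 1|_7 = 50 ⇒ 49
(4) 49|_7 = 7^2 ↦ 8^2|_8 = 64 ⇒ 63
(5) 63|_8 = 7·8 + 7 ↦ 7·9 + 7|_9 = 70 ⇒ 69
(6) 69|_9 = 7·9 + 6 ↦ 7·10 + 6|_10 = 76 ⇒ 75
(7) 75|_10 = 7·10 + 5 ↦ 7·11 + 5|_11 = 82 ⇒ 81
(8) 81|_11 = 7·11 + 4 ↦ 7·12 + 4|_12 = 88 ⇒ 87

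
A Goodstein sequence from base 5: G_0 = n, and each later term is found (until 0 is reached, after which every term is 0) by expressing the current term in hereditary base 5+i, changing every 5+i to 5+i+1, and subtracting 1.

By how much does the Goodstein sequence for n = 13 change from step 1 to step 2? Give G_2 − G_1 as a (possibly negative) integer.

1

(0) 13|_5 = 2·5 + 3 ↦ 2·6 + 3|_6 = 15 ⇒ 14
(1) 14|_6 = 2·6 + 2 ↦ 2·7 + 2|_7 = 16 ⇒ 15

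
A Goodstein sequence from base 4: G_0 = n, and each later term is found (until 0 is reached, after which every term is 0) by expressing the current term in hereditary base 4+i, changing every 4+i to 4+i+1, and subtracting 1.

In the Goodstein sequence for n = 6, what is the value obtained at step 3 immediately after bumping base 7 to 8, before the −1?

[0] 6 ≡ 4 + 2 (base 4). Lift 5: 7. −1: 6.
[1] 6 ≡ 5 + 1 (base 5). Lift 6: 7. −1: 6.
[2] 6 ≡ 6 (base 6). Lift 7: 7. −1: 6.
[3] 6 ≡ 6 (base 7). Lift 8: 6. −1: 5.

6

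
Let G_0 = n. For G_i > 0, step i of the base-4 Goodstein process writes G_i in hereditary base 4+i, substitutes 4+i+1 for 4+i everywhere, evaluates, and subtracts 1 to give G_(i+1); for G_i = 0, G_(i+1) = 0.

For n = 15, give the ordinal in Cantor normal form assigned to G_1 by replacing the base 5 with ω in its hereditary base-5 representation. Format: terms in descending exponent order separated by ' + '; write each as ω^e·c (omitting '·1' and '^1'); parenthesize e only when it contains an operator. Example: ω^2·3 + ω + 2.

base 4: 15 = 3·4 + 3; at 5: 3·5 + 3 = 18; next = 17
base 5: 17 = 3·5 + 2; at 6: 3·6 + 2 = 20; next = 19

ω·3 + 2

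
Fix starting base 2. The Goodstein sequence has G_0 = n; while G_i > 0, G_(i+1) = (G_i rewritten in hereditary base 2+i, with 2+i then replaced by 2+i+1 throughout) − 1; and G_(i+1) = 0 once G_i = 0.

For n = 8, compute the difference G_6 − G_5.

31907376

G_0=8  [base 2] 2^(2 + 1)  →[2↦3]→  3^(3 + 1) = 81  −1 ⇒ G_1=80
G_1=80  [base 3] 2·3^3 + 2·3^2 + 2·3 + 2  →[3↦4]→  2·4^4 + 2·4^2 + 2·4 + 2 = 554  −1 ⇒ G_2=553
G_2=553  [base 4] 2·4^4 + 2·4^2 + 2·4 + 1  →[4↦5]→  2·5^5 + 2·5^2 + 2·5 + 1 = 6311  −1 ⇒ G_3=6310
G_3=6310  [base 5] 2·5^5 + 2·5^2 + 2·5  →[5↦6]→  2·6^6 + 2·6^2 + 2·6 = 93396  −1 ⇒ G_4=93395
G_4=93395  [base 6] 2·6^6 + 2·6^2 + 6 + 5  →[6↦7]→  2·7^7 + 2·7^2 + 7 + 5 = 1647196  −1 ⇒ G_5=1647195
G_5=1647195  [base 7] 2·7^7 + 2·7^2 + 7 + 4  →[7↦8]→  2·8^8 + 2·8^2 + 8 + 4 = 33554572  −1 ⇒ G_6=33554571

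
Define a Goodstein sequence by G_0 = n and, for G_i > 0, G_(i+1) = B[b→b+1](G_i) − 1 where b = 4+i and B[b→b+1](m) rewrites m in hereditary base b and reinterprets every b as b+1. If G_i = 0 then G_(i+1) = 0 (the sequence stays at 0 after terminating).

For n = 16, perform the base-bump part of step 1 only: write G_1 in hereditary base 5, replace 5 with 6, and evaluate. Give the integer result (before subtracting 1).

16 —HB4→ 4^2 —bump→ 5^2 = 25 —(−1)→ 24
24 —HB5→ 4·5 + 4 —bump→ 4·6 + 4 = 28 —(−1)→ 27

28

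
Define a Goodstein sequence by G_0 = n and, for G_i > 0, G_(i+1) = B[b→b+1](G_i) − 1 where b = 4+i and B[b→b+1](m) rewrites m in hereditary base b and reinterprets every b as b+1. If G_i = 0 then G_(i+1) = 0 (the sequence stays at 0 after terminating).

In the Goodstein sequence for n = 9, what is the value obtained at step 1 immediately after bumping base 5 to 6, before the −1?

12

base 4: 9 = 2·4 + 1; at 5: 2·5 + 1 = 11; next = 10
base 5: 10 = 2·5; at 6: 2·6 = 12; next = 11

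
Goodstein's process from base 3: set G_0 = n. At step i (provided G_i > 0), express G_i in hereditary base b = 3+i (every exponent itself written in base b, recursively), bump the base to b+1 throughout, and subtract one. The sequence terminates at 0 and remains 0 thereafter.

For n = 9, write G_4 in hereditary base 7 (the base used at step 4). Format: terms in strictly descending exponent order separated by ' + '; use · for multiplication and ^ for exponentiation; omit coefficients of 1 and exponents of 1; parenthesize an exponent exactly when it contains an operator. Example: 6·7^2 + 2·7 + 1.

3·7

step 0: 9 = 3^2; sub 4 for 3: 4^2; = 16; G_1 = 16−1 = 15
step 1: 15 = 3·4 + 3; sub 5 for 4: 3·5 + 3; = 18; G_2 = 18−1 = 17
step 2: 17 = 3·5 + 2; sub 6 for 5: 3·6 + 2; = 20; G_3 = 20−1 = 19
step 3: 19 = 3·6 + 1; sub 7 for 6: 3·7 + 1; = 22; G_4 = 22−1 = 21
step 4: 21 = 3·7; sub 8 for 7: 3·8; = 24; G_5 = 24−1 = 23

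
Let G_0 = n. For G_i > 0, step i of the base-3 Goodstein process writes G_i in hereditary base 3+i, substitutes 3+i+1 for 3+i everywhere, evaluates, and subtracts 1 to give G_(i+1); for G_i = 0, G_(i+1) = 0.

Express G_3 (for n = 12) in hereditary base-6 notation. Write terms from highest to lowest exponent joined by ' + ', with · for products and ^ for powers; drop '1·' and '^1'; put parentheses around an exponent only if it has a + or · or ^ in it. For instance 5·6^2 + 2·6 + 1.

6^2 + 1

i=0: 12 = 3^2 + 3 (b=3); 3→4: 4^2 + 4 = 20; 20−1 = 19
i=1: 19 = 4^2 + 3 (b=4); 4→5: 5^2 + 3 = 28; 28−1 = 27
i=2: 27 = 5^2 + 2 (b=5); 5→6: 6^2 + 2 = 38; 38−1 = 37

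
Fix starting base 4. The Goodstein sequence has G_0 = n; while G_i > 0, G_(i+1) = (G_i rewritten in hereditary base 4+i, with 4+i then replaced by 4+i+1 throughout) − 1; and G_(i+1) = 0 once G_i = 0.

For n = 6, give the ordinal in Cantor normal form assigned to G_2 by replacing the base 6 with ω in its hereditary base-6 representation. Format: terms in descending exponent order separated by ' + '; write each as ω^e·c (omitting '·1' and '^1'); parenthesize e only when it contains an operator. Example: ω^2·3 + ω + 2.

ω

base 4: 6 = 4 + 2; at 5: 5 + 2 = 7; next = 6
base 5: 6 = 5 + 1; at 6: 6 + 1 = 7; next = 6
base 6: 6 = 6; at 7: 7 = 7; next = 6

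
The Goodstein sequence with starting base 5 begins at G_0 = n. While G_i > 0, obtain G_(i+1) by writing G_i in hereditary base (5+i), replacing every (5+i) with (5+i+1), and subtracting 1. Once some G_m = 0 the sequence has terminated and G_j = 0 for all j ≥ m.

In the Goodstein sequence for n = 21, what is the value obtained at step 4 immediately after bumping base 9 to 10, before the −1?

34

base 5: 21 = 4·5 + 1; at 6: 4·6 + 1 = 25; next = 24
base 6: 24 = 4·6; at 7: 4·7 = 28; next = 27
base 7: 27 = 3·7 + 6; at 8: 3·8 + 6 = 30; next = 29
base 8: 29 = 3·8 + 5; at 9: 3·9 + 5 = 32; next = 31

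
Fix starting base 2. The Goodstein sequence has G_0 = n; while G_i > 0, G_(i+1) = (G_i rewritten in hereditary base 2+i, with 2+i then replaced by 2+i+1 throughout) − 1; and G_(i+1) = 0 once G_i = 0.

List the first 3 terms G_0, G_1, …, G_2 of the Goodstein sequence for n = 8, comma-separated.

G_0=8  [base 2] 2^(2 + 1)  →[2↦3]→  3^(3 + 1) = 81  −1 ⇒ G_1=80
G_1=80  [base 3] 2·3^3 + 2·3^2 + 2·3 + 2  →[3↦4]→  2·4^4 + 2·4^2 + 2·4 + 2 = 554  −1 ⇒ G_2=553

8, 80, 553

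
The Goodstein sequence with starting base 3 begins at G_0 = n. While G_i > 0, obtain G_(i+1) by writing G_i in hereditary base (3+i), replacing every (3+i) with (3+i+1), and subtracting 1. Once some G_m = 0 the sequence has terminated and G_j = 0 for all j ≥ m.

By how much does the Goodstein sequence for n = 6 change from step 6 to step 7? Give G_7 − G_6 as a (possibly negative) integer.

(0) 6|_3 = 2·3 ↦ 2·4|_4 = 8 ⇒ 7
(1) 7|_4 = 4 + 3 ↦ 5 + 3|_5 = 8 ⇒ 7
(2) 7|_5 = 5 + 2 ↦ 6 + 2|_6 = 8 ⇒ 7
(3) 7|_6 = 6 + 1 ↦ 7 + 1|_7 = 8 ⇒ 7
(4) 7|_7 = 7 ↦ 8|_8 = 8 ⇒ 7
(5) 7|_8 = 7 ↦ 7|_9 = 7 ⇒ 6
(6) 6|_9 = 6 ↦ 6|_10 = 6 ⇒ 5

-1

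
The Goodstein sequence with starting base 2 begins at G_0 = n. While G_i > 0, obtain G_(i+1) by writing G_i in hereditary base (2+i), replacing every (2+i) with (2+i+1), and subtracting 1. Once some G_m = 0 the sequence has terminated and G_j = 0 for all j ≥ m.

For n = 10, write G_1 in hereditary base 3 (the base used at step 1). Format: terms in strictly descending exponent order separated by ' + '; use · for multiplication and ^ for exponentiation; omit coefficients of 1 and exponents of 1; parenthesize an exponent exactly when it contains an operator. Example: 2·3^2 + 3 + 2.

base 2: 10 = 2^(2 + 1) + 2; at 3: 3^(3 + 1) + 3 = 84; next = 83
base 3: 83 = 3^(3 + 1) + 2; at 4: 4^(4 + 1) + 2 = 1026; next = 1025

3^(3 + 1) + 2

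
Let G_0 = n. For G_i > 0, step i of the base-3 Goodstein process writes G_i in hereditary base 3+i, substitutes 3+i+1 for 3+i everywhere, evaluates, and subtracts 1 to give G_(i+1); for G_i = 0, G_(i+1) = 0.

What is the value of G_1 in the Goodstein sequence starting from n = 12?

19

i=0: 12 = 3^2 + 3 (b=3); 3→4: 4^2 + 4 = 20; 20−1 = 19
i=1: 19 = 4^2 + 3 (b=4); 4→5: 5^2 + 3 = 28; 28−1 = 27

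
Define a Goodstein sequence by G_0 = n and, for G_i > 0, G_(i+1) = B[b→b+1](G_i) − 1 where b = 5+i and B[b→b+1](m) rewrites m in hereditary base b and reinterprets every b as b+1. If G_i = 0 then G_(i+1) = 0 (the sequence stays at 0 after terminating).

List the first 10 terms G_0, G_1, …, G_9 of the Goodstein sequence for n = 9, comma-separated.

i=0: 9 = 5 + 4 (b=5); 5→6: 6 + 4 = 10; 10−1 = 9
i=1: 9 = 6 + 3 (b=6); 6→7: 7 + 3 = 10; 10−1 = 9
i=2: 9 = 7 + 2 (b=7); 7→8: 8 + 2 = 10; 10−1 = 9
i=3: 9 = 8 + 1 (b=8); 8→9: 9 + 1 = 10; 10−1 = 9
i=4: 9 = 9 (b=9); 9→10: 10 = 10; 10−1 = 9
i=5: 9 = 9 (b=10); 10→11: 9 = 9; 9−1 = 8
i=6: 8 = 8 (b=11); 11→12: 8 = 8; 8−1 = 7
i=7: 7 = 7 (b=12); 12→13: 7 = 7; 7−1 = 6
i=8: 6 = 6 (b=13); 13→14: 6 = 6; 6−1 = 5

9, 9, 9, 9, 9, 9, 8, 7, 6, 5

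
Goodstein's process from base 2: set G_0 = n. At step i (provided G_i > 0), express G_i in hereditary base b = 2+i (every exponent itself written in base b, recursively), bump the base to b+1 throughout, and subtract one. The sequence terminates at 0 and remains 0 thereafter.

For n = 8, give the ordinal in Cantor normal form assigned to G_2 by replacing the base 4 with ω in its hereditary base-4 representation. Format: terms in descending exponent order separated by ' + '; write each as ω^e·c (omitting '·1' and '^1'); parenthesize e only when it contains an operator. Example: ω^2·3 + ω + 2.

ω^ω·2 + ω^2·2 + ω·2 + 1

[0] 8 ≡ 2^(2 + 1) (base 2). Lift 3: 81. −1: 80.
[1] 80 ≡ 2·3^3 + 2·3^2 + 2·3 + 2 (base 3). Lift 4: 554. −1: 553.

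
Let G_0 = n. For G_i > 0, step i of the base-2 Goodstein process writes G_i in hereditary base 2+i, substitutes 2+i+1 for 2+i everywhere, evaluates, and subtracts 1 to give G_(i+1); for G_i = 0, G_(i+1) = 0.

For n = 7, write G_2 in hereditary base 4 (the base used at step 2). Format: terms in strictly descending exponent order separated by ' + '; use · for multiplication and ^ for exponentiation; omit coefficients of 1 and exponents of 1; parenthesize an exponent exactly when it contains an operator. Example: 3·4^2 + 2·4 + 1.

(0) 7|_2 = 2^2 + 2 + 1 ↦ 3^3 + 3 + 1|_3 = 31 ⇒ 30
(1) 30|_3 = 3^3 + 3 ↦ 4^4 + 4|_4 = 260 ⇒ 259
(2) 259|_4 = 4^4 + 3 ↦ 5^5 + 3|_5 = 3128 ⇒ 3127

4^4 + 3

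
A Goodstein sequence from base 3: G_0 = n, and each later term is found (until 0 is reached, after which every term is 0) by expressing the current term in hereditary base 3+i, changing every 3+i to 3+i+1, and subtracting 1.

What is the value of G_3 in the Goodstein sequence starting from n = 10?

27

(0) 10|_3 = 3^2 + 1 ↦ 4^2 + 1|_4 = 17 ⇒ 16
(1) 16|_4 = 4^2 ↦ 5^2|_5 = 25 ⇒ 24
(2) 24|_5 = 4·5 + 4 ↦ 4·6 + 4|_6 = 28 ⇒ 27
(3) 27|_6 = 4·6 + 3 ↦ 4·7 + 3|_7 = 31 ⇒ 30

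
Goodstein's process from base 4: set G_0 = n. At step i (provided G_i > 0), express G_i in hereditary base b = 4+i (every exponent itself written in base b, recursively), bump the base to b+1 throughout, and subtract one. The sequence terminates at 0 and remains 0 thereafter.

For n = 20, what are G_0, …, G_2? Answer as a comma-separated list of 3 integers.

20, 29, 39

i=0: 20 = 4^2 + 4 (b=4); 4→5: 5^2 + 5 = 30; 30−1 = 29
i=1: 29 = 5^2 + 4 (b=5); 5→6: 6^2 + 4 = 40; 40−1 = 39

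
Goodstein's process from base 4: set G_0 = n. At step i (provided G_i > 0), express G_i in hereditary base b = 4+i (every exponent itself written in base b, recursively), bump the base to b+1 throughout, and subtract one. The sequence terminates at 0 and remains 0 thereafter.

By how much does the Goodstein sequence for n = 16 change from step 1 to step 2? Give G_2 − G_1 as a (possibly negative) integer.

base 4: 16 = 4^2; at 5: 5^2 = 25; next = 24
base 5: 24 = 4·5 + 4; at 6: 4·6 + 4 = 28; next = 27

3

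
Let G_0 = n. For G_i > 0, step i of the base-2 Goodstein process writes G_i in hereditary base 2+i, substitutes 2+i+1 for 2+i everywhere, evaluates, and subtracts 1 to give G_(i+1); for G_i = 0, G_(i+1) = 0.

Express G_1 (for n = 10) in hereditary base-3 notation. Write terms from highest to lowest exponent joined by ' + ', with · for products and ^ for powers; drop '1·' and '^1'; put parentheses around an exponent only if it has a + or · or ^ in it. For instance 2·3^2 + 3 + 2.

3^(3 + 1) + 2

G_0=10  [base 2] 2^(2 + 1) + 2  →[2↦3]→  3^(3 + 1) + 3 = 84  −1 ⇒ G_1=83
G_1=83  [base 3] 3^(3 + 1) + 2  →[3↦4]→  4^(4 + 1) + 2 = 1026  −1 ⇒ G_2=1025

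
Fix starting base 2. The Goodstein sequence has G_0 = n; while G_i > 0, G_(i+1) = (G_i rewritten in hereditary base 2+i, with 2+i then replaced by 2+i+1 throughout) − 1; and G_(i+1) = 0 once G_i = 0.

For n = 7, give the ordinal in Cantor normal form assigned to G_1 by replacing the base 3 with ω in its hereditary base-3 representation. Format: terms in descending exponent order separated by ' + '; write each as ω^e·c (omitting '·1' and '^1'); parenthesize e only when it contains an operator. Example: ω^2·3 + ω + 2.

(0) 7|_2 = 2^2 + 2 + 1 ↦ 3^3 + 3 + 1|_3 = 31 ⇒ 30
(1) 30|_3 = 3^3 + 3 ↦ 4^4 + 4|_4 = 260 ⇒ 259

ω^ω + ω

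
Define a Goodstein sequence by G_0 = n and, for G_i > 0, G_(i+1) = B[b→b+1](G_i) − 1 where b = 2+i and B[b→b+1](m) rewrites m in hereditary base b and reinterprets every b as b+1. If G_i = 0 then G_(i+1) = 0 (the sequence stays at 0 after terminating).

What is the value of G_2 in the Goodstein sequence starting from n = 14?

1281

i=0: 14 = 2^(2 + 1) + 2^2 + 2 (b=2); 2→3: 3^(3 + 1) + 3^3 + 3 = 111; 111−1 = 110
i=1: 110 = 3^(3 + 1) + 3^3 + 2 (b=3); 3→4: 4^(4 + 1) + 4^4 + 2 = 1282; 1282−1 = 1281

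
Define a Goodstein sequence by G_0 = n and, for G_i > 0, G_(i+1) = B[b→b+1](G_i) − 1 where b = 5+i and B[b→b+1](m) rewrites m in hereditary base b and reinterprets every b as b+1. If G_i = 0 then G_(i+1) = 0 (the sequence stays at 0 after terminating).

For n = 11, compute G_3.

[0] 11 ≡ 2·5 + 1 (base 5). Lift 6: 13. −1: 12.
[1] 12 ≡ 2·6 (base 6). Lift 7: 14. −1: 13.
[2] 13 ≡ 7 + 6 (base 7). Lift 8: 14. −1: 13.
[3] 13 ≡ 8 + 5 (base 8). Lift 9: 14. −1: 13.

13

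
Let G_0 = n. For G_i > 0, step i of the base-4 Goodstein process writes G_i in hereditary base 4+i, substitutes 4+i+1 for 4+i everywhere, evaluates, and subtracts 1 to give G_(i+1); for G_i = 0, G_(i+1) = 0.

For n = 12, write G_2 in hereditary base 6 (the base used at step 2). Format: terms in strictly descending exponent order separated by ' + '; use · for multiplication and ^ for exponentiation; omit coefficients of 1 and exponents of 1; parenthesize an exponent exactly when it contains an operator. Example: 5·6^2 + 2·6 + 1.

2·6 + 3

(0) 12|_4 = 3·4 ↦ 3·5|_5 = 15 ⇒ 14
(1) 14|_5 = 2·5 + 4 ↦ 2·6 + 4|_6 = 16 ⇒ 15
(2) 15|_6 = 2·6 + 3 ↦ 2·7 + 3|_7 = 17 ⇒ 16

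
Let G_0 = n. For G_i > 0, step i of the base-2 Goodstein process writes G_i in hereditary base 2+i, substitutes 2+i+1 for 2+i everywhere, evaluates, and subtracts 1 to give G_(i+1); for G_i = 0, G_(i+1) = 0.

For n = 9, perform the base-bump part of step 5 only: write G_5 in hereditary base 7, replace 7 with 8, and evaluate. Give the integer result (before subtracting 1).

50333400

[0] 9 ≡ 2^(2 + 1) + 1 (base 2). Lift 3: 82. −1: 81.
[1] 81 ≡ 3^(3 + 1) (base 3). Lift 4: 1024. −1: 1023.
[2] 1023 ≡ 3·4^4 + 3·4^3 + 3·4^2 + 3·4 + 3 (base 4). Lift 5: 9843. −1: 9842.
[3] 9842 ≡ 3·5^5 + 3·5^3 + 3·5^2 + 3·5 + 2 (base 5). Lift 6: 140744. −1: 140743.
[4] 140743 ≡ 3·6^6 + 3·6^3 + 3·6^2 + 3·6 + 1 (base 6). Lift 7: 2471827. −1: 2471826.
[5] 2471826 ≡ 3·7^7 + 3·7^3 + 3·7^2 + 3·7 (base 7). Lift 8: 50333400. −1: 50333399.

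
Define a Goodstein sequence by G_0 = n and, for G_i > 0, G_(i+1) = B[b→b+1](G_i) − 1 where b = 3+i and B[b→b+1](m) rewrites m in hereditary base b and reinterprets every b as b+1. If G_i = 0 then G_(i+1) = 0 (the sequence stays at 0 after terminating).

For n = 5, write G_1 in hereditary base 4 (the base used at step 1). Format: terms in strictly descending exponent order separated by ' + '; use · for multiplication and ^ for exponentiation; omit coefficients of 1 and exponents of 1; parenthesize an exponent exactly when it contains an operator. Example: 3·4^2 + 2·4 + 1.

4 + 1

step 0: 5 = 3 + 2; sub 4 for 3: 4 + 2; = 6; G_1 = 6−1 = 5
step 1: 5 = 4 + 1; sub 5 for 4: 5 + 1; = 6; G_2 = 6−1 = 5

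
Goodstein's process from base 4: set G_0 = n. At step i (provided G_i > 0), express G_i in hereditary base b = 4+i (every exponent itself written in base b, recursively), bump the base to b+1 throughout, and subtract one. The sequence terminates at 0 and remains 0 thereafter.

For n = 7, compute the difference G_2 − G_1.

7 —HB4→ 4 + 3 —bump→ 5 + 3 = 8 —(−1)→ 7
7 —HB5→ 5 + 2 —bump→ 6 + 2 = 8 —(−1)→ 7

0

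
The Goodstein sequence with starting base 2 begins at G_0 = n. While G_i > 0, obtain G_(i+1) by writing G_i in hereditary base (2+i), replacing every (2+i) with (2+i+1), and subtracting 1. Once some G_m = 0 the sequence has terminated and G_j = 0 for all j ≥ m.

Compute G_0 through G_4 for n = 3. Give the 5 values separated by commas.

G_0 = 3. HB_2(3) = 2 + 1. Bump = 4. G_1 = 3.
G_1 = 3. HB_3(3) = 3. Bump = 4. G_2 = 3.
G_2 = 3. HB_4(3) = 3. Bump = 3. G_3 = 2.
G_3 = 2. HB_5(2) = 2. Bump = 2. G_4 = 1.

3, 3, 3, 2, 1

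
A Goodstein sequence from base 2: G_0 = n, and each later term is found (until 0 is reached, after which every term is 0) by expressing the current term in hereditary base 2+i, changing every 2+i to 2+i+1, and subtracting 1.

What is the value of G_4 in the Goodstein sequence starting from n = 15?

G_0 = 15. HB_2(15) = 2^(2 + 1) + 2^2 + 2 + 1. Bump = 112. G_1 = 111.
G_1 = 111. HB_3(111) = 3^(3 + 1) + 3^3 + 3. Bump = 1284. G_2 = 1283.
G_2 = 1283. HB_4(1283) = 4^(4 + 1) + 4^4 + 3. Bump = 18753. G_3 = 18752.
G_3 = 18752. HB_5(18752) = 5^(5 + 1) + 5^5 + 2. Bump = 326594. G_4 = 326593.
G_4 = 326593. HB_6(326593) = 6^(6 + 1) + 6^6 + 1. Bump = 6588345. G_5 = 6588344.

326593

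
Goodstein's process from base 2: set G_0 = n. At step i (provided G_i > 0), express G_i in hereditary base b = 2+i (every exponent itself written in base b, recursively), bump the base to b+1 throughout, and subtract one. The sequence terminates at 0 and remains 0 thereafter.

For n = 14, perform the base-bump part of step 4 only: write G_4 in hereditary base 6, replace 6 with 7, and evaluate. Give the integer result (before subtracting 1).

5862841

step 0: 14 = 2^(2 + 1) + 2^2 + 2; sub 3 for 2: 3^(3 + 1) + 3^3 + 3; = 111; G_1 = 111−1 = 110
step 1: 110 = 3^(3 + 1) + 3^3 + 2; sub 4 for 3: 4^(4 + 1) + 4^4 + 2; = 1282; G_2 = 1282−1 = 1281
step 2: 1281 = 4^(4 + 1) + 4^4 + 1; sub 5 for 4: 5^(5 + 1) + 5^5 + 1; = 18751; G_3 = 18751−1 = 18750
step 3: 18750 = 5^(5 + 1) + 5^5; sub 6 for 5: 6^(6 + 1) + 6^6; = 326592; G_4 = 326592−1 = 326591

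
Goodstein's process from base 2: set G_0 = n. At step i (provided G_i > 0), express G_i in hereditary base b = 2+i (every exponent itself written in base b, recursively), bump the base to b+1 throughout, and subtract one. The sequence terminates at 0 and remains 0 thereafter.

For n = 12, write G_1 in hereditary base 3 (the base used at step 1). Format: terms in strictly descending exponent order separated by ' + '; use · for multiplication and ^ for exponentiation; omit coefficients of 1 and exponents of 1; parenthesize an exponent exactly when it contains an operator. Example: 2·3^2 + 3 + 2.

base 2: 12 = 2^(2 + 1) + 2^2; at 3: 3^(3 + 1) + 3^3 = 108; next = 107
base 3: 107 = 3^(3 + 1) + 2·3^2 + 2·3 + 2; at 4: 4^(4 + 1) + 2·4^2 + 2·4 + 2 = 1066; next = 1065

3^(3 + 1) + 2·3^2 + 2·3 + 2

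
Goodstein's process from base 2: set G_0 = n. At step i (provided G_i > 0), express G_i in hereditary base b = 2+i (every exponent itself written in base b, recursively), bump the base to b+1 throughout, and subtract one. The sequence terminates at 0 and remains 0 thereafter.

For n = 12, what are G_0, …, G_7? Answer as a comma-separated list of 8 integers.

12 —HB2→ 2^(2 + 1) + 2^2 —bump→ 3^(3 + 1) + 3^3 = 108 —(−1)→ 107
107 —HB3→ 3^(3 + 1) + 2·3^2 + 2·3 + 2 —bump→ 4^(4 + 1) + 2·4^2 + 2·4 + 2 = 1066 —(−1)→ 1065
1065 —HB4→ 4^(4 + 1) + 2·4^2 + 2·4 + 1 —bump→ 5^(5 + 1) + 2·5^2 + 2·5 + 1 = 15686 —(−1)→ 15685
15685 —HB5→ 5^(5 + 1) + 2·5^2 + 2·5 —bump→ 6^(6 + 1) + 2·6^2 + 2·6 = 280020 —(−1)→ 280019
280019 —HB6→ 6^(6 + 1) + 2·6^2 + 6 + 5 —bump→ 7^(7 + 1) + 2·7^2 + 7 + 5 = 5764911 —(−1)→ 5764910
5764910 —HB7→ 7^(7 + 1) + 2·7^2 + 7 + 4 —bump→ 8^(8 + 1) + 2·8^2 + 8 + 4 = 134217868 —(−1)→ 134217867
134217867 —HB8→ 8^(8 + 1) + 2·8^2 + 8 + 3 —bump→ 9^(9 + 1) + 2·9^2 + 9 + 3 = 3486784575 —(−1)→ 3486784574

12, 107, 1065, 15685, 280019, 5764910, 134217867, 3486784574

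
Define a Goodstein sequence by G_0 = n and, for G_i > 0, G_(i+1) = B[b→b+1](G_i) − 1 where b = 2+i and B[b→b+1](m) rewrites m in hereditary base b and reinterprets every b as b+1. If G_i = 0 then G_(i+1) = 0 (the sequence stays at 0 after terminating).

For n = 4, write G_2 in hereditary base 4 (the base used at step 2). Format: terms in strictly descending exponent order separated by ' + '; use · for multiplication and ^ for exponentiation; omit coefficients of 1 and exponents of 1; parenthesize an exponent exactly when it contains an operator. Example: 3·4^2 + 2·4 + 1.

i=0: 4 = 2^2 (b=2); 2→3: 3^3 = 27; 27−1 = 26
i=1: 26 = 2·3^2 + 2·3 + 2 (b=3); 3→4: 2·4^2 + 2·4 + 2 = 42; 42−1 = 41
i=2: 41 = 2·4^2 + 2·4 + 1 (b=4); 4→5: 2·5^2 + 2·5 + 1 = 61; 61−1 = 60

2·4^2 + 2·4 + 1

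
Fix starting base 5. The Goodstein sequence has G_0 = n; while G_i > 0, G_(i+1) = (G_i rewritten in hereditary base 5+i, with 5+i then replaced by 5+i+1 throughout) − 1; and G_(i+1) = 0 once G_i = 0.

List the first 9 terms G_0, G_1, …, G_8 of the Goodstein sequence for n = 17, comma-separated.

17 —HB5→ 3·5 + 2 —bump→ 3·6 + 2 = 20 —(−1)→ 19
19 —HB6→ 3·6 + 1 —bump→ 3·7 + 1 = 22 —(−1)→ 21
21 —HB7→ 3·7 —bump→ 3·8 = 24 —(−1)→ 23
23 —HB8→ 2·8 + 7 —bump→ 2·9 + 7 = 25 —(−1)→ 24
24 —HB9→ 2·9 + 6 —bump→ 2·10 + 6 = 26 —(−1)→ 25
25 —HB10→ 2·10 + 5 —bump→ 2·11 + 5 = 27 —(−1)→ 26
26 —HB11→ 2·11 + 4 —bump→ 2·12 + 4 = 28 —(−1)→ 27
27 —HB12→ 2·12 + 3 —bump→ 2·13 + 3 = 29 —(−1)→ 28

17, 19, 21, 23, 24, 25, 26, 27, 28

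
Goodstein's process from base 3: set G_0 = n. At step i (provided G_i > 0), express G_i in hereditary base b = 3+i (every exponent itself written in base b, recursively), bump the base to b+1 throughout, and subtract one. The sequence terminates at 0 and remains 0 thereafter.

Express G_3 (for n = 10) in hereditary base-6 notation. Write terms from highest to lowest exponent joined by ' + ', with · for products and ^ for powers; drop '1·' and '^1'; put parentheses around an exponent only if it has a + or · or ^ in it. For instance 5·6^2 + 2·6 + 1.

4·6 + 3

G_0 = 10. HB_3(10) = 3^2 + 1. Bump = 17. G_1 = 16.
G_1 = 16. HB_4(16) = 4^2. Bump = 25. G_2 = 24.
G_2 = 24. HB_5(24) = 4·5 + 4. Bump = 28. G_3 = 27.
G_3 = 27. HB_6(27) = 4·6 + 3. Bump = 31. G_4 = 30.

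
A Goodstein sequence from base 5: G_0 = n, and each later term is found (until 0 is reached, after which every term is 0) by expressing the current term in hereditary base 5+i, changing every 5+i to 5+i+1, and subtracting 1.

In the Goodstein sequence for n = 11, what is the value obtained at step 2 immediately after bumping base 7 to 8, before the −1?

base 5: 11 = 2·5 + 1; at 6: 2·6 + 1 = 13; next = 12
base 6: 12 = 2·6; at 7: 2·7 = 14; next = 13
base 7: 13 = 7 + 6; at 8: 8 + 6 = 14; next = 13

14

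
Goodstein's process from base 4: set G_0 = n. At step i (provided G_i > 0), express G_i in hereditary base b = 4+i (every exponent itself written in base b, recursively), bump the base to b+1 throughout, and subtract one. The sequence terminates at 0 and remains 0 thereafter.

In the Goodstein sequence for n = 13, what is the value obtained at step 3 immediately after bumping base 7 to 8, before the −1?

20

G_0 = 13. HB_4(13) = 3·4 + 1. Bump = 16. G_1 = 15.
G_1 = 15. HB_5(15) = 3·5. Bump = 18. G_2 = 17.
G_2 = 17. HB_6(17) = 2·6 + 5. Bump = 19. G_3 = 18.
G_3 = 18. HB_7(18) = 2·7 + 4. Bump = 20. G_4 = 19.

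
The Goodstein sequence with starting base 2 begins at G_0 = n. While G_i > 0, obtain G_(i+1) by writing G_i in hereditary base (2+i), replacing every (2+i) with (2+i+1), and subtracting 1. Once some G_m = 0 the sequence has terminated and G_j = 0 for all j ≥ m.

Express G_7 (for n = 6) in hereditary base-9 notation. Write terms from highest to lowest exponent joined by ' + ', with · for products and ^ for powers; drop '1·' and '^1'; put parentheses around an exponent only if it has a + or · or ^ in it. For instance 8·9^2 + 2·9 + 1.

5·9^5 + 5·9^4 + 5·9^3 + 5·9^2 + 5·9 + 2

G_0=6  [base 2] 2^2 + 2  →[2↦3]→  3^3 + 3 = 30  −1 ⇒ G_1=29
G_1=29  [base 3] 3^3 + 2  →[3↦4]→  4^4 + 2 = 258  −1 ⇒ G_2=257
G_2=257  [base 4] 4^4 + 1  →[4↦5]→  5^5 + 1 = 3126  −1 ⇒ G_3=3125
G_3=3125  [base 5] 5^5  →[5↦6]→  6^6 = 46656  −1 ⇒ G_4=46655
G_4=46655  [base 6] 5·6^5 + 5·6^4 + 5·6^3 + 5·6^2 + 5·6 + 5  →[6↦7]→  5·7^5 + 5·7^4 + 5·7^3 + 5·7^2 + 5·7 + 5 = 98040  −1 ⇒ G_5=98039
G_5=98039  [base 7] 5·7^5 + 5·7^4 + 5·7^3 + 5·7^2 + 5·7 + 4  →[7↦8]→  5·8^5 + 5·8^4 + 5·8^3 + 5·8^2 + 5·8 + 4 = 187244  −1 ⇒ G_6=187243
G_6=187243  [base 8] 5·8^5 + 5·8^4 + 5·8^3 + 5·8^2 + 5·8 + 3  →[8↦9]→  5·9^5 + 5·9^4 + 5·9^3 + 5·9^2 + 5·9 + 3 = 332148  −1 ⇒ G_7=332147
G_7=332147  [base 9] 5·9^5 + 5·9^4 + 5·9^3 + 5·9^2 + 5·9 + 2  →[9↦10]→  5·10^5 + 5·10^4 + 5·10^3 + 5·10^2 + 5·10 + 2 = 555552  −1 ⇒ G_8=555551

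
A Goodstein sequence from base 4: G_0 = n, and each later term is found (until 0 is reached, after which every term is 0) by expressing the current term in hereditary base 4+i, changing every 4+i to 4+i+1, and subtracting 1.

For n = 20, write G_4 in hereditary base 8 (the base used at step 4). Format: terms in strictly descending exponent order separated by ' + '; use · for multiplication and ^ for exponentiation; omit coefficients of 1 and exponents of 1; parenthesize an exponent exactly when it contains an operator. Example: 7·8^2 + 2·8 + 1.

20 —HB4→ 4^2 + 4 —bump→ 5^2 + 5 = 30 —(−1)→ 29
29 —HB5→ 5^2 + 4 —bump→ 6^2 + 4 = 40 —(−1)→ 39
39 —HB6→ 6^2 + 3 —bump→ 7^2 + 3 = 52 —(−1)→ 51
51 —HB7→ 7^2 + 2 —bump→ 8^2 + 2 = 66 —(−1)→ 65
65 —HB8→ 8^2 + 1 —bump→ 9^2 + 1 = 82 —(−1)→ 81

8^2 + 1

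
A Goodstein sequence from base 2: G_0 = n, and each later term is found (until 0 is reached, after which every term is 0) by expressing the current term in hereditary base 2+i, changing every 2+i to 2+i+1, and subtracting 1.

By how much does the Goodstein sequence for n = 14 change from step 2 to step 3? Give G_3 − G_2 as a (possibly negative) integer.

(0) 14|_2 = 2^(2 + 1) + 2^2 + 2 ↦ 3^(3 + 1) + 3^3 + 3|_3 = 111 ⇒ 110
(1) 110|_3 = 3^(3 + 1) + 3^3 + 2 ↦ 4^(4 + 1) + 4^4 + 2|_4 = 1282 ⇒ 1281
(2) 1281|_4 = 4^(4 + 1) + 4^4 + 1 ↦ 5^(5 + 1) + 5^5 + 1|_5 = 18751 ⇒ 18750

17469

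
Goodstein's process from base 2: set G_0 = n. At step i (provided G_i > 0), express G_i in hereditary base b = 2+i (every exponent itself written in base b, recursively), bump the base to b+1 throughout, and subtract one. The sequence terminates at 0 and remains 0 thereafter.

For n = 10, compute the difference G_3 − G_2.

14600

10 —HB2→ 2^(2 + 1) + 2 —bump→ 3^(3 + 1) + 3 = 84 —(−1)→ 83
83 —HB3→ 3^(3 + 1) + 2 —bump→ 4^(4 + 1) + 2 = 1026 —(−1)→ 1025
1025 —HB4→ 4^(4 + 1) + 1 —bump→ 5^(5 + 1) + 1 = 15626 —(−1)→ 15625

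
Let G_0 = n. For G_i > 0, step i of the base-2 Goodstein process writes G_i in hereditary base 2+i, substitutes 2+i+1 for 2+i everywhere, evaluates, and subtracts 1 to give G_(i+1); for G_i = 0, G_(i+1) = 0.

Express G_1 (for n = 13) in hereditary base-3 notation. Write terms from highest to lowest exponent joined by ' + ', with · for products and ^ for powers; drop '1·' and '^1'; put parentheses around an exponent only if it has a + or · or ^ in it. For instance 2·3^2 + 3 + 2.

3^(3 + 1) + 3^3

G_0 = 13. HB_2(13) = 2^(2 + 1) + 2^2 + 1. Bump = 109. G_1 = 108.
G_1 = 108. HB_3(108) = 3^(3 + 1) + 3^3. Bump = 1280. G_2 = 1279.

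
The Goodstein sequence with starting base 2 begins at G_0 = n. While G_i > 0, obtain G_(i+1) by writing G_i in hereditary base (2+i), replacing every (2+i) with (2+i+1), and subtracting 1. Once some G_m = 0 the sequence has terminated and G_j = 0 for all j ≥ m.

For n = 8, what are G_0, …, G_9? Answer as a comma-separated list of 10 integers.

G_0=8  [base 2] 2^(2 + 1)  →[2↦3]→  3^(3 + 1) = 81  −1 ⇒ G_1=80
G_1=80  [base 3] 2·3^3 + 2·3^2 + 2·3 + 2  →[3↦4]→  2·4^4 + 2·4^2 + 2·4 + 2 = 554  −1 ⇒ G_2=553
G_2=553  [base 4] 2·4^4 + 2·4^2 + 2·4 + 1  →[4↦5]→  2·5^5 + 2·5^2 + 2·5 + 1 = 6311  −1 ⇒ G_3=6310
G_3=6310  [base 5] 2·5^5 + 2·5^2 + 2·5  →[5↦6]→  2·6^6 + 2·6^2 + 2·6 = 93396  −1 ⇒ G_4=93395
G_4=93395  [base 6] 2·6^6 + 2·6^2 + 6 + 5  →[6↦7]→  2·7^7 + 2·7^2 + 7 + 5 = 1647196  −1 ⇒ G_5=1647195
G_5=1647195  [base 7] 2·7^7 + 2·7^2 + 7 + 4  →[7↦8]→  2·8^8 + 2·8^2 + 8 + 4 = 33554572  −1 ⇒ G_6=33554571
G_6=33554571  [base 8] 2·8^8 + 2·8^2 + 8 + 3  →[8↦9]→  2·9^9 + 2·9^2 + 9 + 3 = 774841152  −1 ⇒ G_7=774841151
G_7=774841151  [base 9] 2·9^9 + 2·9^2 + 9 + 2  →[9↦10]→  2·10^10 + 2·10^2 + 10 + 2 = 20000000212  −1 ⇒ G_8=20000000211
G_8=20000000211  [base 10] 2·10^10 + 2·10^2 + 10 + 1  →[10↦11]→  2·11^11 + 2·11^2 + 11 + 1 = 570623341476  −1 ⇒ G_9=570623341475

8, 80, 553, 6310, 93395, 1647195, 33554571, 774841151, 20000000211, 570623341475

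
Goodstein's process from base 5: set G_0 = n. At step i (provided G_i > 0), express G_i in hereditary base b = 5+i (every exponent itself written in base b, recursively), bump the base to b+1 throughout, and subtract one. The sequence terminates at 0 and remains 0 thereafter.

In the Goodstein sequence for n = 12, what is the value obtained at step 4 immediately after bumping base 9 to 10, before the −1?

[0] 12 ≡ 2·5 + 2 (base 5). Lift 6: 14. −1: 13.
[1] 13 ≡ 2·6 + 1 (base 6). Lift 7: 15. −1: 14.
[2] 14 ≡ 2·7 (base 7). Lift 8: 16. −1: 15.
[3] 15 ≡ 8 + 7 (base 8). Lift 9: 16. −1: 15.
[4] 15 ≡ 9 + 6 (base 9). Lift 10: 16. −1: 15.

16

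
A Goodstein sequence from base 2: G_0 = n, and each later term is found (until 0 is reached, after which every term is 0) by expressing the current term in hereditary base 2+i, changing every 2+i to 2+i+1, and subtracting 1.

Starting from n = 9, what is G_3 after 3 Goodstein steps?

base 2: 9 = 2^(2 + 1) + 1; at 3: 3^(3 + 1) + 1 = 82; next = 81
base 3: 81 = 3^(3 + 1); at 4: 4^(4 + 1) = 1024; next = 1023
base 4: 1023 = 3·4^4 + 3·4^3 + 3·4^2 + 3·4 + 3; at 5: 3·5^5 + 3·5^3 + 3·5^2 + 3·5 + 3 = 9843; next = 9842
base 5: 9842 = 3·5^5 + 3·5^3 + 3·5^2 + 3·5 + 2; at 6: 3·6^6 + 3·6^3 + 3·6^2 + 3·6 + 2 = 140744; next = 140743

9842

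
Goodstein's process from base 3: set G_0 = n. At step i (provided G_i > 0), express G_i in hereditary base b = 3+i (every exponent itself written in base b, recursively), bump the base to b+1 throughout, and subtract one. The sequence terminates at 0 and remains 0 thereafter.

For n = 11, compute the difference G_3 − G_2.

(0) 11|_3 = 3^2 + 2 ↦ 4^2 + 2|_4 = 18 ⇒ 17
(1) 17|_4 = 4^2 + 1 ↦ 5^2 + 1|_5 = 26 ⇒ 25
(2) 25|_5 = 5^2 ↦ 6^2|_6 = 36 ⇒ 35

10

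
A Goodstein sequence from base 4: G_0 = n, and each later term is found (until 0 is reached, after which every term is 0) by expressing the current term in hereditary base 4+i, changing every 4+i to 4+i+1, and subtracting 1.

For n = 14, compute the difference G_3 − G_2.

i=0: 14 = 3·4 + 2 (b=4); 4→5: 3·5 + 2 = 17; 17−1 = 16
i=1: 16 = 3·5 + 1 (b=5); 5→6: 3·6 + 1 = 19; 19−1 = 18
i=2: 18 = 3·6 (b=6); 6→7: 3·7 = 21; 21−1 = 20

2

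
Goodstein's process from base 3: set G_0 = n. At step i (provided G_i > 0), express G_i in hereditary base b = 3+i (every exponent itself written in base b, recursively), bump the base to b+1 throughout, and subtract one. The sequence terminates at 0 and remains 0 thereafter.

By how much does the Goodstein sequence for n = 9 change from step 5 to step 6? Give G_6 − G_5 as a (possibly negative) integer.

9 —HB3→ 3^2 —bump→ 4^2 = 16 —(−1)→ 15
15 —HB4→ 3·4 + 3 —bump→ 3·5 + 3 = 18 —(−1)→ 17
17 —HB5→ 3·5 + 2 —bump→ 3·6 + 2 = 20 —(−1)→ 19
19 —HB6→ 3·6 + 1 —bump→ 3·7 + 1 = 22 —(−1)→ 21
21 —HB7→ 3·7 —bump→ 3·8 = 24 —(−1)→ 23
23 —HB8→ 2·8 + 7 —bump→ 2·9 + 7 = 25 —(−1)→ 24

1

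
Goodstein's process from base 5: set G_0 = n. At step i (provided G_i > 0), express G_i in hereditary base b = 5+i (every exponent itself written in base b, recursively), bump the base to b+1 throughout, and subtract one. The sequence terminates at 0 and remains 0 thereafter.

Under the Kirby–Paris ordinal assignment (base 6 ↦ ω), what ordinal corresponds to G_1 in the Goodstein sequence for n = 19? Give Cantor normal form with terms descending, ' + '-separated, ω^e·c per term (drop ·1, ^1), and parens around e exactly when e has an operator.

ω·3 + 3

[0] 19 ≡ 3·5 + 4 (base 5). Lift 6: 22. −1: 21.
[1] 21 ≡ 3·6 + 3 (base 6). Lift 7: 24. −1: 23.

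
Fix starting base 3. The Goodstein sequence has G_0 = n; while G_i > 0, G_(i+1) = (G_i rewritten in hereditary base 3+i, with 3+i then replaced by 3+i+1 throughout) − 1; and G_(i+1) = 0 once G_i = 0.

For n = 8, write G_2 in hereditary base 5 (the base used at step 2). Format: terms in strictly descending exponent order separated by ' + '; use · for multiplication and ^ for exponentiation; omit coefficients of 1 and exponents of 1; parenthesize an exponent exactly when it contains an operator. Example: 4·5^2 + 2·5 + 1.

8 —HB3→ 2·3 + 2 —bump→ 2·4 + 2 = 10 —(−1)→ 9
9 —HB4→ 2·4 + 1 —bump→ 2·5 + 1 = 11 —(−1)→ 10

2·5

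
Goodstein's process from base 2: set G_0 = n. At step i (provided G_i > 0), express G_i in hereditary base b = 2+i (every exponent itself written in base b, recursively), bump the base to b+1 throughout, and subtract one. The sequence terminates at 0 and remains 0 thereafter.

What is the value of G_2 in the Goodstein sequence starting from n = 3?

3

3 —HB2→ 2 + 1 —bump→ 3 + 1 = 4 —(−1)→ 3
3 —HB3→ 3 —bump→ 4 = 4 —(−1)→ 3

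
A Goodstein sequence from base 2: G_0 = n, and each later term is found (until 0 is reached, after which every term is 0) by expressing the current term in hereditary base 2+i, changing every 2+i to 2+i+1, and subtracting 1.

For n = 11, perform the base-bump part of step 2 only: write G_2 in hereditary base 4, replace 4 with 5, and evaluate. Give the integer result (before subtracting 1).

[0] 11 ≡ 2^(2 + 1) + 2 + 1 (base 2). Lift 3: 85. −1: 84.
[1] 84 ≡ 3^(3 + 1) + 3 (base 3). Lift 4: 1028. −1: 1027.
[2] 1027 ≡ 4^(4 + 1) + 3 (base 4). Lift 5: 15628. −1: 15627.

15628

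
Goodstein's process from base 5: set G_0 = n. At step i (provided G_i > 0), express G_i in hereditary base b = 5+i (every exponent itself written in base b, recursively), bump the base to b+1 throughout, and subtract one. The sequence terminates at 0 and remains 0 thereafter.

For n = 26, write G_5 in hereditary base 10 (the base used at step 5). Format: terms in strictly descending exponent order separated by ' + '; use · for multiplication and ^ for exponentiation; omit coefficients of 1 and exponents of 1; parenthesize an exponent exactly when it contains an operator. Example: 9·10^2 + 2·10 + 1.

base 5: 26 = 5^2 + 1; at 6: 6^2 + 1 = 37; next = 36
base 6: 36 = 6^2; at 7: 7^2 = 49; next = 48
base 7: 48 = 6·7 + 6; at 8: 6·8 + 6 = 54; next = 53
base 8: 53 = 6·8 + 5; at 9: 6·9 + 5 = 59; next = 58
base 9: 58 = 6·9 + 4; at 10: 6·10 + 4 = 64; next = 63
base 10: 63 = 6·10 + 3; at 11: 6·11 + 3 = 69; next = 68

6·10 + 3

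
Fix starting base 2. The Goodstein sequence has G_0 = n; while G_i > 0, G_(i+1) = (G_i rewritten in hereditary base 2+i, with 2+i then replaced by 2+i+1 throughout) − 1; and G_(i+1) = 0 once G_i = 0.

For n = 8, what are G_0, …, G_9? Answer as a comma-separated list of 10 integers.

i=0: 8 = 2^(2 + 1) (b=2); 2→3: 3^(3 + 1) = 81; 81−1 = 80
i=1: 80 = 2·3^3 + 2·3^2 + 2·3 + 2 (b=3); 3→4: 2·4^4 + 2·4^2 + 2·4 + 2 = 554; 554−1 = 553
i=2: 553 = 2·4^4 + 2·4^2 + 2·4 + 1 (b=4); 4→5: 2·5^5 + 2·5^2 + 2·5 + 1 = 6311; 6311−1 = 6310
i=3: 6310 = 2·5^5 + 2·5^2 + 2·5 (b=5); 5→6: 2·6^6 + 2·6^2 + 2·6 = 93396; 93396−1 = 93395
i=4: 93395 = 2·6^6 + 2·6^2 + 6 + 5 (b=6); 6→7: 2·7^7 + 2·7^2 + 7 + 5 = 1647196; 1647196−1 = 1647195
i=5: 1647195 = 2·7^7 + 2·7^2 + 7 + 4 (b=7); 7→8: 2·8^8 + 2·8^2 + 8 + 4 = 33554572; 33554572−1 = 33554571
i=6: 33554571 = 2·8^8 + 2·8^2 + 8 + 3 (b=8); 8→9: 2·9^9 + 2·9^2 + 9 + 3 = 774841152; 774841152−1 = 774841151
i=7: 774841151 = 2·9^9 + 2·9^2 + 9 + 2 (b=9); 9→10: 2·10^10 + 2·10^2 + 10 + 2 = 20000000212; 20000000212−1 = 20000000211
i=8: 20000000211 = 2·10^10 + 2·10^2 + 10 + 1 (b=10); 10→11: 2·11^11 + 2·11^2 + 11 + 1 = 570623341476; 570623341476−1 = 570623341475

8, 80, 553, 6310, 93395, 1647195, 33554571, 774841151, 20000000211, 570623341475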